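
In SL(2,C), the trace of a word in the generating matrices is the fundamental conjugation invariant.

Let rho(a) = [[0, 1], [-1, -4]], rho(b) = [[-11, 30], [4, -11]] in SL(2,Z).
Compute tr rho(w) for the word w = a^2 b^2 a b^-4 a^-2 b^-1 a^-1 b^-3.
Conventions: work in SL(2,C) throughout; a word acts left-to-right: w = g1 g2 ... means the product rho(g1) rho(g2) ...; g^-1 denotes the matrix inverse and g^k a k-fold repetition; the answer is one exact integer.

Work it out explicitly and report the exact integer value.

305686956498190

rho(a) = [[0, 1], [-1, -4]]
... * rho(a) = [[0, 1], [-1, -4]]  ->  [[-1, -4], [4, 15]]
... * rho(b) = [[-11, 30], [4, -11]]  ->  [[-5, 14], [16, -45]]
... * rho(b) = [[-11, 30], [4, -11]]  ->  [[111, -304], [-356, 975]]
... * rho(a) = [[0, 1], [-1, -4]]  ->  [[304, 1327], [-975, -4256]]
... * rho(b^-1) = [[-11, -30], [-4, -11]]  ->  [[-8652, -23717], [27749, 76066]]
... * rho(b^-1) = [[-11, -30], [-4, -11]]  ->  [[190040, 520447], [-609503, -1669196]]
... * rho(b^-1) = [[-11, -30], [-4, -11]]  ->  [[-4172228, -11426117], [13381317, 36646246]]
... * rho(b^-1) = [[-11, -30], [-4, -11]]  ->  [[91598976, 250854127], [-293779471, -804548216]]
... * rho(a^-1) = [[-4, -1], [1, 0]]  ->  [[-115541777, -91598976], [370569668, 293779471]]
... * rho(a^-1) = [[-4, -1], [1, 0]]  ->  [[370568132, 115541777], [-1188499201, -370569668]]
... * rho(b^-1) = [[-11, -30], [-4, -11]]  ->  [[-4538416560, -12388003507], [14555769883, 39731242378]]
... * rho(a^-1) = [[-4, -1], [1, 0]]  ->  [[5765662733, 4538416560], [-18491837154, -14555769883]]
... * rho(b^-1) = [[-11, -30], [-4, -11]]  ->  [[-81575956303, -222892464150], [261633288226, 714868583333]]
... * rho(b^-1) = [[-11, -30], [-4, -11]]  ->  [[1788905375933, 4899095794740], [-5737440503818, -15712553063443]]
... * rho(b^-1) = [[-11, -30], [-4, -11]]  ->  [[-39274342314223, -107557215020130], [125962057795770, 344961298812413]]
tr = -39274342314223 + 344961298812413 = 305686956498190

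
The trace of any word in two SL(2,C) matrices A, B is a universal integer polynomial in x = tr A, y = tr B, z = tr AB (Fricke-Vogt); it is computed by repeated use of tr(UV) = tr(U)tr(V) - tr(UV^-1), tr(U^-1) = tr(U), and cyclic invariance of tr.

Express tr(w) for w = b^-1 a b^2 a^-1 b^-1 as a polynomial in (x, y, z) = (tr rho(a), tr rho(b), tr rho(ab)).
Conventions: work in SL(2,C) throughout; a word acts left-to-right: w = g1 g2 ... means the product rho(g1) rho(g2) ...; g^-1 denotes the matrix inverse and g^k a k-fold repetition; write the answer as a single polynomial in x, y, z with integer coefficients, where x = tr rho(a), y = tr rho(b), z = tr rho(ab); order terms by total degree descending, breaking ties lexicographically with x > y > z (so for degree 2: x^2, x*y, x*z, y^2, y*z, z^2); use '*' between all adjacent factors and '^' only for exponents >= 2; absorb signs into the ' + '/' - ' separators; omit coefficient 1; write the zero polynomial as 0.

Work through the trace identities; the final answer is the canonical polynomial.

tr(a^2 b) = tr(a) * tr(b a) - tr(b)  (reduce the a square) = x*z - y
reduce: tr(a^2) = tr(a) * tr(a) - tr(1)  (reduce the a square) = x^2 - 2
tr(a b^2 a) = tr(b) * tr(a^2 b) - tr(a^2)  (reduce the b square) = x*y*z - x^2 - y^2 + 2
reduce: tr(a b a b) = tr(a b) * tr(a b) - tr(1)  (split on a) = z^2 - 2
so tr(a b^2 a b) = tr(b) * tr(a b a b) - tr(a b a)  (reduce the b square) = y*z^2 - x*z - y
tr(b^-1 a b^2 a) = tr(a b^2 a) * tr(b) - tr(a b^2 a b)  (eliminate b^-1) = x*y^2*z - x^2*y - y^3 - y*z^2 + x*z + 3*y
reduce: tr(b^-1 a b^2 a^-1) = tr(b^-1 a b^2) * tr(a) - tr(b^-1 a b^2 a)  (eliminate a^-1) = -x*y^2*z + x^2*y + y^3 + y*z^2 - 3*y
tr(b^2) = tr(b) * tr(b) - tr(1)  (reduce the b square) = y^2 - 2
reduce: tr(b^-1 a b^2 a^-1 b^-1) = tr(b^-1 a b^2 a^-1) * tr(b) - tr(b^-1 a b^2 a^-1 b)  (eliminate b^-1) = -x*y^3*z + x^2*y^2 + y^4 + y^2*z^2 - 4*y^2 + 2

-x*y^3*z + x^2*y^2 + y^4 + y^2*z^2 - 4*y^2 + 2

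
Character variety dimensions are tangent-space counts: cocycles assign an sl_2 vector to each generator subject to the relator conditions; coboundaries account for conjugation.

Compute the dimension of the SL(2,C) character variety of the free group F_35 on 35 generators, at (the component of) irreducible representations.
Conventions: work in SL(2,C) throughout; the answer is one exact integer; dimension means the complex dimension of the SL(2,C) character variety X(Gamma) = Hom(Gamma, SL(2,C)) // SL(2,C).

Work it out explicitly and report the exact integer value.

Gamma = F_35 has 35 generators and no relators.
Z^1(Gamma, Ad rho) = (sl_2)^35: a cocycle is a free choice of one sl_2 vector per generator, so dim Z^1 = 3*35 = 105.
dim B^1 = 3: the coboundary map is injective because an irreducible image has centralizer 0 in sl_2.
Therefore dim X = 105 - 3 = 102.

102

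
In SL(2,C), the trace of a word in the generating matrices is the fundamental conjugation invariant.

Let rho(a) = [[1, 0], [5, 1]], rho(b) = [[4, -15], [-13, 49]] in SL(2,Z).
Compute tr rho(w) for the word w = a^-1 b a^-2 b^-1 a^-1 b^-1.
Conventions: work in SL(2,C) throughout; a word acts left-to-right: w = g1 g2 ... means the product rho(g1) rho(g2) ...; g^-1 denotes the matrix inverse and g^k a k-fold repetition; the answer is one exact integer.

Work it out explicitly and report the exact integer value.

247253

rho(a^-1) = [[1, 0], [-5, 1]]
... * rho(b) = [[4, -15], [-13, 49]]  ->  [[4, -15], [-33, 124]]
... * rho(a^-1) = [[1, 0], [-5, 1]]  ->  [[79, -15], [-653, 124]]
... * rho(a^-1) = [[1, 0], [-5, 1]]  ->  [[154, -15], [-1273, 124]]
... * rho(b^-1) = [[49, 15], [13, 4]]  ->  [[7351, 2250], [-60765, -18599]]
... * rho(a^-1) = [[1, 0], [-5, 1]]  ->  [[-3899, 2250], [32230, -18599]]
... * rho(b^-1) = [[49, 15], [13, 4]]  ->  [[-161801, -49485], [1337483, 409054]]
tr = -161801 + 409054 = 247253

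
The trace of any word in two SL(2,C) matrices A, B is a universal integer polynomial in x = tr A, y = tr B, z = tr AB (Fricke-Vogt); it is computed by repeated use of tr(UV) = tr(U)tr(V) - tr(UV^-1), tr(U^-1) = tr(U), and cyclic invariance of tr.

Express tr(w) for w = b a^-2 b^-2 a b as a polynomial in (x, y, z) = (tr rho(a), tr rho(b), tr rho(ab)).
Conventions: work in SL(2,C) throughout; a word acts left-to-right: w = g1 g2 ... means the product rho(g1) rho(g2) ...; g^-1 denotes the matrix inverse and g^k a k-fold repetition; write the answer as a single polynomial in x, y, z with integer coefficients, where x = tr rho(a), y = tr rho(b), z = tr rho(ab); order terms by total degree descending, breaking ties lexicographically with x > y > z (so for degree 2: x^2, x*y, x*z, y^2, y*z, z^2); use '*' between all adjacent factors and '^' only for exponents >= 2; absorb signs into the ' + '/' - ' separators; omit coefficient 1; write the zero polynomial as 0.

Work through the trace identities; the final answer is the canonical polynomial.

trace(a^2 b) = trace(a)*trace(b a) - trace(b)  (reduce the a square) = x*z - y
trace(a^2) = trace(a)*trace(a) - trace(1)  (reduce the a square) = x^2 - 2
trace(a b^2 a) = trace(b)*trace(a^2 b) - trace(a^2)  (reduce the b square) = x*y*z - x^2 - y^2 + 2
trace(a b a b) = trace(b a)*trace(b a) - trace(1)  (split on b) = z^2 - 2
trace(a b^2 a b) = trace(b)*trace(a b a b) - trace(a b a)  (reduce the b square) = y*z^2 - x*z - y
trace(b^-1 a b^2 a) = trace(a b^2 a)*trace(b) - trace(a b^2 a b)  (eliminate b^-1) = x*y^2*z - x^2*y - y^3 - y*z^2 + x*z + 3*y
trace(a^-1 b^-1 a b^2) = trace(b^-1 a b^2)*trace(a) - trace(b^-1 a b^2 a)  (eliminate a^-1) = -x*y^2*z + x^2*y + y^3 + y*z^2 - 3*y
trace(a b^2 a^-2 b^-1) = trace(a^-1 b^-1 a b^2)*trace(a) - trace(a^-1 b^-1 a b^2 a)  (eliminate a^-1) = -x^2*y^2*z + x^3*y + x*y^3 + x*y*z^2 - 3*x*y - z
trace(b^2) = trace(b)*trace(b) - trace(1)  (reduce the b square) = y^2 - 2
trace(b^2 a) = trace(b)*trace(a b) - trace(a)  (reduce the b square) = y*z - x
trace(b^2 a^-1) = trace(b^2)*trace(a) - trace(b^2 a)  (eliminate a^-1) = x*y^2 - y*z - x
trace(b a^-2 b^-2 a b) = trace(a b^2 a^-2 b^-1)*trace(b) - trace(a b^2 a^-2)  (eliminate b^-1) = -x^2*y^3*z + x^3*y^2 + x*y^4 + x*y^2*z^2 - 4*x*y^2 + x

-x^2*y^3*z + x^3*y^2 + x*y^4 + x*y^2*z^2 - 4*x*y^2 + x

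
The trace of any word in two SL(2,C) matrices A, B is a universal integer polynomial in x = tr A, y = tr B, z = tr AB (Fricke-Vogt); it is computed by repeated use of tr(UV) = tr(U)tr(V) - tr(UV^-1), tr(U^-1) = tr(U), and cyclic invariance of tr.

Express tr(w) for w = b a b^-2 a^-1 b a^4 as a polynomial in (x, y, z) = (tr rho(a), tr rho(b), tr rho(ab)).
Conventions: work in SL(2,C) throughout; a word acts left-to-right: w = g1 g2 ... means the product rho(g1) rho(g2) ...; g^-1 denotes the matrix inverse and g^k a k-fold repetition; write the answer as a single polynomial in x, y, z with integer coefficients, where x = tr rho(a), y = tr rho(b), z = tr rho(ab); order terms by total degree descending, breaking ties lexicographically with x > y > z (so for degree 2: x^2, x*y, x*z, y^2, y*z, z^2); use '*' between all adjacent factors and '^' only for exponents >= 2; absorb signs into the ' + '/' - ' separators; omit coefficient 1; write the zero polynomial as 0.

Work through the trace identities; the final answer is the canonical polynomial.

so trace(b a^2) = trace(a) trace(b a) - trace(b) = x*z - y
trace(a^2 b a) = trace(a) trace(b a^2) - trace(b a) = x^2*z - x*y - z
reduce: trace(a b a^3) = trace(a) trace(a^2 b a) - trace(a^2 b) = x^3*z - x^2*y - 2*x*z + y
trace(a^4 b a) = trace(a) trace(a b a^3) - trace(a b a^2) = x^4*z - x^3*y - 3*x^2*z + 2*x*y + z
so trace(b a b a) = trace(a b) trace(a b) - trace(1) = z^2 - 2
so trace(b a b) = trace(b) trace(a b) - trace(a) = y*z - x
reduce: trace(b a b a^2) = trace(a) trace(b a b a) - trace(b a b) = x*z^2 - y*z - x
trace(a^2 b a b a) = trace(a) trace(b a b a^2) - trace(b a b a) = x^2*z^2 - x*y*z - x^2 - z^2 + 2
trace(a^4 b a b) = trace(a) trace(a^2 b a b a) - trace(a^2 b a b) = x^3*z^2 - x^2*y*z - x^3 - 2*x*z^2 + y*z + 3*x
so trace(a^4 b a b^-1) = trace(a^4 b a) trace(b) - trace(a^4 b a b) = x^4*y*z - x^3*y^2 - x^3*z^2 - 2*x^2*y*z + x^3 + 2*x*y^2 + 2*x*z^2 - 3*x
so trace(b^2) = trace(b) trace(b) - trace(1) = y^2 - 2
reduce: trace(b a^2 b) = trace(a) trace(b^2 a) - trace(b^2) = x*y*z - x^2 - y^2 + 2
so trace(a b a^2 b a) = trace(a) trace(b a^2 b a) - trace(b a^2 b) = x^2*z^2 - 2*x*y*z + y^2 - 2
reduce: trace(a^2 b a^2 b a) = trace(a) trace(a b a^2 b a) - trace(a b a^2 b) = x^3*z^2 - 2*x^2*y*z + x*y^2 - x*z^2 + y*z - x
trace(a b a^4 b a) = trace(a) trace(a^2 b a^2 b a) - trace(a^2 b a^2 b) = x^4*z^2 - 2*x^3*y*z + x^2*y^2 - 2*x^2*z^2 + 3*x*y*z - x^2 - y^2 + 2
trace(b a b a b a) = trace(a b a b) trace(a b) - trace(b a) = z^3 - 3*z
so trace(b a b a b) = trace(b) trace(a b a b) - trace(a b a) = y*z^2 - x*z - y
reduce: trace(a b a b a b a) = trace(a) trace(b a b a b a) - trace(b a b a b) = x*z^3 - y*z^2 - 2*x*z + y
trace(a^2 b a b a b a) = trace(a) trace(a b a b a b a) - trace(a b a b a b) = x^2*z^3 - x*y*z^2 - 2*x^2*z - z^3 + x*y + 3*z
trace(a b a^4 b a b) = trace(a) trace(a^2 b a b a b a) - trace(a^2 b a b a b) = x^3*z^3 - x^2*y*z^2 - 2*x^3*z - 2*x*z^3 + x^2*y + y*z^2 + 5*x*z - y
trace(b^-1 a b a^4 b a) = trace(a b a^4 b a) trace(b) - trace(a b a^4 b a b) = x^4*y*z^2 - 2*x^3*y^2*z - x^3*z^3 + x^2*y^3 - x^2*y*z^2 + 2*x^3*z + 3*x*y^2*z + 2*x*z^3 - 2*x^2*y - y^3 - y*z^2 - 5*x*z + 3*y
trace(b a^4 b a b^-2 a) = trace(b^-1 a b a^4 b a) trace(b) - trace(b^-1 a b a^4 b a b) = x^4*y^2*z^2 - 2*x^3*y^3*z - x^3*y*z^3 - x^4*z^2 + x^2*y^4 - x^2*y^2*z^2 + 4*x^3*y*z + 3*x*y^3*z + 2*x*y*z^3 - 3*x^2*y^2 + 2*x^2*z^2 - y^4 - y^2*z^2 - 8*x*y*z + x^2 + 4*y^2 - 2
so trace(b a b^-2 a^-1 b a^4) = trace(b a^4 b a b^-2) trace(a) - trace(b a^4 b a b^-2 a) = -x^4*y^2*z^2 + x^5*y*z + 2*x^3*y^3*z + x^3*y*z^3 - x^4*y^2 - x^2*y^4 + x^2*y^2*z^2 - 6*x^3*y*z - 3*x*y^3*z - 2*x*y*z^3 + x^4 + 5*x^2*y^2 + y^4 + y^2*z^2 + 8*x*y*z - 4*x^2 - 4*y^2 + 2

-x^4*y^2*z^2 + x^5*y*z + 2*x^3*y^3*z + x^3*y*z^3 - x^4*y^2 - x^2*y^4 + x^2*y^2*z^2 - 6*x^3*y*z - 3*x*y^3*z - 2*x*y*z^3 + x^4 + 5*x^2*y^2 + y^4 + y^2*z^2 + 8*x*y*z - 4*x^2 - 4*y^2 + 2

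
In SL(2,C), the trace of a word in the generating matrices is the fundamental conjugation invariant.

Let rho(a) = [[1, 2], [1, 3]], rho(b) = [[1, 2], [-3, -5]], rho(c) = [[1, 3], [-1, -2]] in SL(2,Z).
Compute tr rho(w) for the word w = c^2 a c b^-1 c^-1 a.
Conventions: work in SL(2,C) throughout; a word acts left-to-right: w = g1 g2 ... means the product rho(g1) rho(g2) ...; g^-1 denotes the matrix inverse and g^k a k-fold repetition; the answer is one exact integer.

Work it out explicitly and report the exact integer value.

rho(c) = [[1, 3], [-1, -2]]
... * rho(c) = [[1, 3], [-1, -2]]  ->  [[-2, -3], [1, 1]]
... * rho(a) = [[1, 2], [1, 3]]  ->  [[-5, -13], [2, 5]]
... * rho(c) = [[1, 3], [-1, -2]]  ->  [[8, 11], [-3, -4]]
... * rho(b^-1) = [[-5, -2], [3, 1]]  ->  [[-7, -5], [3, 2]]
... * rho(c^-1) = [[-2, -3], [1, 1]]  ->  [[9, 16], [-4, -7]]
... * rho(a) = [[1, 2], [1, 3]]  ->  [[25, 66], [-11, -29]]
tr = 25 + -29 = -4

-4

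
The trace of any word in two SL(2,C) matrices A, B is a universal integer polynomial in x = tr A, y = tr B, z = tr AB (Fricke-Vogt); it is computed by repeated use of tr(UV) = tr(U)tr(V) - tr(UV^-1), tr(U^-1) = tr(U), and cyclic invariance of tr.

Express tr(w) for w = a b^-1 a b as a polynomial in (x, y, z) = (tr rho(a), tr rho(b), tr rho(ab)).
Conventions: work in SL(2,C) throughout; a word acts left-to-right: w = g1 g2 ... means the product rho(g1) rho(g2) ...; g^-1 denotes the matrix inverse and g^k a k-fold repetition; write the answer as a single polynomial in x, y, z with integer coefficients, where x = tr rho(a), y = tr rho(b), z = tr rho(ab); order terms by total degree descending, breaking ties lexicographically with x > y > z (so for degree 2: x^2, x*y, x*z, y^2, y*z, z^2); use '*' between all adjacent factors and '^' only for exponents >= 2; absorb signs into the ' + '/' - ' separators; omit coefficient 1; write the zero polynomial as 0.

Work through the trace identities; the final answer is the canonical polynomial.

x*y*z - y^2 - z^2 + 2

trace(a b a) = trace(a) trace(b a) - trace(b)   [square of a] = x*z - y
trace(a b a b) = trace(b a) trace(b a) - trace(1)   [split at a repeated b] = z^2 - 2
next, trace(a b^-1 a b) = trace(a b a) trace(b) - trace(a b a b)   [inverse elimination on b] = x*y*z - y^2 - z^2 + 2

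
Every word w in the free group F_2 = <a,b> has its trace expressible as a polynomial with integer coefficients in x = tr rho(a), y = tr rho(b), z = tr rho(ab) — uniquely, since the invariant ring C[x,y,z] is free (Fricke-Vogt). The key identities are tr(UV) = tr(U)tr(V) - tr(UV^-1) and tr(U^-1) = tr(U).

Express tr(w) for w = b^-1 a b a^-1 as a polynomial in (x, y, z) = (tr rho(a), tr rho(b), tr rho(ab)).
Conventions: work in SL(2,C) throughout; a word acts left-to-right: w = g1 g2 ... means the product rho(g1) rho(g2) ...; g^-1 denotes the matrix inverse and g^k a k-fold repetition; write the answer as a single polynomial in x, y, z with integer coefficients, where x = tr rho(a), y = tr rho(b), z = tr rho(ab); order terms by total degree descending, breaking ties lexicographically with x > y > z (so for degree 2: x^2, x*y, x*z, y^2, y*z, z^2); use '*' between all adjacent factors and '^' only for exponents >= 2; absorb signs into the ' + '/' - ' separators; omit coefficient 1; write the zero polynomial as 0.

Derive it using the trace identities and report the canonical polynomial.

-x*y*z + x^2 + y^2 + z^2 - 2

next, tr(a b a) = tr(a) * tr(b a) - tr(b) = x*z - y
tr(a b a b) = tr(b a) * tr(b a) - tr(1) = z^2 - 2
next, tr(b^-1 a b a) = tr(a b a) * tr(b) - tr(a b a b) = x*y*z - y^2 - z^2 + 2
tr(b^-1 a b a^-1) = tr(b^-1 a b) * tr(a) - tr(b^-1 a b a) = -x*y*z + x^2 + y^2 + z^2 - 2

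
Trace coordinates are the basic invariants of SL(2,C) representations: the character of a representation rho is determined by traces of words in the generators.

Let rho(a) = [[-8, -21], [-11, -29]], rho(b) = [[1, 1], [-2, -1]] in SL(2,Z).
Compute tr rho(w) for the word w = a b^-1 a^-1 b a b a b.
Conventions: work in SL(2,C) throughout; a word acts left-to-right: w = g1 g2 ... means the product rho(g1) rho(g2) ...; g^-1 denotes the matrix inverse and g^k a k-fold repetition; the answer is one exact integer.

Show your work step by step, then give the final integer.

11001209

rho(a) = [[-8, -21], [-11, -29]]
... * rho(b^-1) = [[-1, -1], [2, 1]]  ->  [[-34, -13], [-47, -18]]
... * rho(a^-1) = [[-29, 21], [11, -8]]  ->  [[843, -610], [1165, -843]]
... * rho(b) = [[1, 1], [-2, -1]]  ->  [[2063, 1453], [2851, 2008]]
... * rho(a) = [[-8, -21], [-11, -29]]  ->  [[-32487, -85460], [-44896, -118103]]
... * rho(b) = [[1, 1], [-2, -1]]  ->  [[138433, 52973], [191310, 73207]]
... * rho(a) = [[-8, -21], [-11, -29]]  ->  [[-1690167, -4443310], [-2335757, -6140513]]
... * rho(b) = [[1, 1], [-2, -1]]  ->  [[7196453, 2753143], [9945269, 3804756]]
tr = 7196453 + 3804756 = 11001209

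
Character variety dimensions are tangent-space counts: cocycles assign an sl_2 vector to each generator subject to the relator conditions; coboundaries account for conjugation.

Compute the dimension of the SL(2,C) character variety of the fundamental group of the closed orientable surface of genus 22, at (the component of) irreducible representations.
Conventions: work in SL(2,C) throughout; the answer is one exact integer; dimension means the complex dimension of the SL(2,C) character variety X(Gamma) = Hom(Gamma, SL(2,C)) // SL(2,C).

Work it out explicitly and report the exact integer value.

Gamma = pi_1(Sigma_22) = < a_1, b_1, ..., a_22, b_22 | prod [a_i, b_i] > has 2g = 44 generators and 1 relator.
Unconstrained cocycle data is one sl_2 vector per generator (132 dimensions), cut by the relator condition d_2(z) = 0.
At an irreducible rho, H^2 = coker(d_2) vanishes (Poincare duality: H^2 is dual to H^0 = invariants = 0), so d_2 is surjective onto sl_2 and dim Z^1 = 132 - 3 = 129.
Coboundaries contribute dim B^1 = 3 (injective at irreducible rho).
Hence dim X = 129 - 3 = 126.

126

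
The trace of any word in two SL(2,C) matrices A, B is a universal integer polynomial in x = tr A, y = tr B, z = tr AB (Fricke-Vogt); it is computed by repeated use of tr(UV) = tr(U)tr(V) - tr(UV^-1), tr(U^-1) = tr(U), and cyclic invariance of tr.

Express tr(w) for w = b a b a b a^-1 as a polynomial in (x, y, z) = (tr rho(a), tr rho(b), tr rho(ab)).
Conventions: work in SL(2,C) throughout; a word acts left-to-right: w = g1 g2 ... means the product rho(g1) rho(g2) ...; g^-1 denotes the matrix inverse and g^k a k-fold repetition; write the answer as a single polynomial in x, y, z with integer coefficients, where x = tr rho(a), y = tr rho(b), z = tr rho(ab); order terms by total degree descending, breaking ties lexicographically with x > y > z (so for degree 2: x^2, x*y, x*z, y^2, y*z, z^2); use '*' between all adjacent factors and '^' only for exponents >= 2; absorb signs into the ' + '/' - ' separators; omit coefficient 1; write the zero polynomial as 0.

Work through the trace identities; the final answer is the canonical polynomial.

tr(a b a b) = tr(a b) tr(a b) - tr(1) = z^2 - 2
tr(a b a) = tr(a) tr(b a) - tr(b) = x*z - y
tr(b a b a b) = tr(b) tr(a b a b) - tr(a b a) = y*z^2 - x*z - y
tr(b a b a b a) = tr(a b) tr(a b a b) - tr(a^-1 b^-1) = z^3 - 3*z
tr(b a b a b a^-1) = tr(b a b a b) tr(a) - tr(b a b a b a) = x*y*z^2 - x^2*z - z^3 - x*y + 3*z

x*y*z^2 - x^2*z - z^3 - x*y + 3*z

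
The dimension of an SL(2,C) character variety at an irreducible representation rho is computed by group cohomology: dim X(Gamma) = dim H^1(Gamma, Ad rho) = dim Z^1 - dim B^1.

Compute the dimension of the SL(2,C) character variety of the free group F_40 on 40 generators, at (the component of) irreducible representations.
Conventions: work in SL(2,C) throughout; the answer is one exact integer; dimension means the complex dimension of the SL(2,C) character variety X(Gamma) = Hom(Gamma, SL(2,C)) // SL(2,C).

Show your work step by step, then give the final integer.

The free group F_40: 40 generators, no relators.
A cocycle picks one sl_2 vector per generator freely, giving dim Z^1 = 3*40 = 120.
Irreducibility makes the coboundary map sl_2 -> Z^1 injective (trivial centralizer), so dim B^1 = 3.
dim X = dim H^1 = dim Z^1 - dim B^1 = 120 - 3 = 117.

117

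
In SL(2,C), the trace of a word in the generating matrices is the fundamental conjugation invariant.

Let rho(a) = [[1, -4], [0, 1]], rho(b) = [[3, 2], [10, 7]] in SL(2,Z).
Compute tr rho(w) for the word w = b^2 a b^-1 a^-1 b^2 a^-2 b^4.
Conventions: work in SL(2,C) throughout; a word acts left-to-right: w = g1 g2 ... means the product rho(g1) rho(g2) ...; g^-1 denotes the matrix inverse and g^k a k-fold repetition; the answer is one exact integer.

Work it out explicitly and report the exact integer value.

138062833850

rho(b) = [[3, 2], [10, 7]]
... * rho(b) = [[3, 2], [10, 7]]  ->  [[29, 20], [100, 69]]
... * rho(a) = [[1, -4], [0, 1]]  ->  [[29, -96], [100, -331]]
... * rho(b^-1) = [[7, -2], [-10, 3]]  ->  [[1163, -346], [4010, -1193]]
... * rho(a^-1) = [[1, 4], [0, 1]]  ->  [[1163, 4306], [4010, 14847]]
... * rho(b) = [[3, 2], [10, 7]]  ->  [[46549, 32468], [160500, 111949]]
... * rho(b) = [[3, 2], [10, 7]]  ->  [[464327, 320374], [1600990, 1104643]]
... * rho(a^-1) = [[1, 4], [0, 1]]  ->  [[464327, 2177682], [1600990, 7508603]]
... * rho(a^-1) = [[1, 4], [0, 1]]  ->  [[464327, 4034990], [1600990, 13912563]]
... * rho(b) = [[3, 2], [10, 7]]  ->  [[41742881, 29173584], [143928600, 100589921]]
... * rho(b) = [[3, 2], [10, 7]]  ->  [[416964483, 287700850], [1437685010, 991986647]]
... * rho(b) = [[3, 2], [10, 7]]  ->  [[4127901949, 2847834916], [14232921500, 9819276549]]
... * rho(b) = [[3, 2], [10, 7]]  ->  [[40862055007, 28190648310], [140891529990, 97200778843]]
tr = 40862055007 + 97200778843 = 138062833850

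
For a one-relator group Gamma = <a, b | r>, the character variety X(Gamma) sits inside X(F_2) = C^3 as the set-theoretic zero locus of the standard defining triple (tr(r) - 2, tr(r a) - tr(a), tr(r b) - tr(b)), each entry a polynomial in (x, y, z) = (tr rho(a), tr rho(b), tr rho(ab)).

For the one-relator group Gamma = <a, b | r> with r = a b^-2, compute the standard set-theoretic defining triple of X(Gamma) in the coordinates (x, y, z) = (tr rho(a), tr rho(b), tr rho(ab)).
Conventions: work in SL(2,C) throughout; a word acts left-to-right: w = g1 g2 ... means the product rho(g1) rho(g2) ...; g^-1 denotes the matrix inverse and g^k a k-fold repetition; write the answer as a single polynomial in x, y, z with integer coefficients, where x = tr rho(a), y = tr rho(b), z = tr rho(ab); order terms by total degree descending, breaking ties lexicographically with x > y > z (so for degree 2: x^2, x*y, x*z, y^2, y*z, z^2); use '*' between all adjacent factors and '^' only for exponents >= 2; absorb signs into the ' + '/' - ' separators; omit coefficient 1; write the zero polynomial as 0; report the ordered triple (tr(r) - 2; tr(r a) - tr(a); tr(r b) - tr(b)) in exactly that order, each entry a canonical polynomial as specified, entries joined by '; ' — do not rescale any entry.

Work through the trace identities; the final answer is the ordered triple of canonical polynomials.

apply: trace(a b^-1) = trace(a) trace(b) - trace(a b)  (eliminate b^-1) = x*y - z
trace(a b^-2) = trace(a b^-1) trace(b) - trace(a)  (eliminate b^-1) = x*y^2 - y*z - x
apply: trace(a^2) = trace(a) trace(a) - trace(1) = x^2 - 2
trace(a^2 b) = trace(a) trace(b a) - trace(b) = x*z - y
use: trace(b^-1 a^2) = trace(a^2) trace(b) - trace(a^2 b) = x^2*y - x*z - y
trace(a b^-2 a) = trace(b^-1 a^2) trace(b) - trace(b^-1 a^2 b) = x^2*y^2 - x*y*z - x^2 - y^2 + 2
assemble the triple (trace(r) - 2; trace(r a) - x; trace(r b) - y)

x*y^2 - y*z - x - 2; x^2*y^2 - x*y*z - x^2 - y^2 - x + 2; x*y - y - z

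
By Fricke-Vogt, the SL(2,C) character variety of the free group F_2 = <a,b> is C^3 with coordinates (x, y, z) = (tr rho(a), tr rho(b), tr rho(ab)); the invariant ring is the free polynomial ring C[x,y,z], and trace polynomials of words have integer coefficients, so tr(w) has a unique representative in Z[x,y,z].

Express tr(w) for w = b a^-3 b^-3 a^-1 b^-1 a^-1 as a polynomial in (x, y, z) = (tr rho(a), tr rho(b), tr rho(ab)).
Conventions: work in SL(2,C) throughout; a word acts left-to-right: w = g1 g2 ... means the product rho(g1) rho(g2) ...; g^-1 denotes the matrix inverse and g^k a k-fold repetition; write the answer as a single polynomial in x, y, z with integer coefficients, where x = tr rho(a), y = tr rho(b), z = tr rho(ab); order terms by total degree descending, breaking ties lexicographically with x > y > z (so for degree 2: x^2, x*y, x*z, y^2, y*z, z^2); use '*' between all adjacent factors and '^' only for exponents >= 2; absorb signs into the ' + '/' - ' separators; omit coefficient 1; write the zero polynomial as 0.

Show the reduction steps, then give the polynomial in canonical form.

x^3*y^3*z^2 - x^4*y^2*z - x^2*y^4*z - x^2*y^2*z^3 - x*y^3*z^2 + 5*x^2*y^2*z + x^2*z^3 + y^4*z + y^2*z^3 - x*y*z^2 - 2*x^2*z - 4*y^2*z - z^3 + x*y + 3*z

tr(a^-1) = tr(a) = x
tr(a^-2) = tr(a^-1)*tr(a) - tr(1)   [inverse elimination on a] = x^2 - 2
tr(a b a) = tr(a)*tr(b a) - tr(b)   [square of a] = x*z - y
next, tr(a b a b) = tr(b a)*tr(b a) - tr(1)   [split at a repeated b] = z^2 - 2
tr(b a b^-1 a) = tr(a b a)*tr(b) - tr(a b a b)   [inverse elimination on b] = x*y*z - y^2 - z^2 + 2
tr(b a b^-1 a^-1) = tr(b a b^-1)*tr(a) - tr(b a b^-1 a)   [inverse elimination on a] = -x*y*z + x^2 + y^2 + z^2 - 2
tr(b^-1 a^-2 b a) = tr(b a b^-1 a^-1)*tr(a) - tr(b a b^-1)   [inverse elimination on a] = -x^2*y*z + x^3 + x*y^2 + x*z^2 - 3*x
next, tr(b^-1 a^-2 b a^-1) = tr(b^-1 a^-2 b)*tr(a) - tr(b^-1 a^-2 b a)   [inverse elimination on a] = x^2*y*z - x*y^2 - x*z^2 + x
tr(b a^-1) = tr(b)*tr(a) - tr(b a)   [inverse elimination on a] = x*y - z
and tr(b a^-2) = tr(b a^-1)*tr(a) - tr(b)   [inverse elimination on a] = x^2*y - x*z - y
tr(a^-2 b a^-1) = tr(b a^-2)*tr(a) - tr(b a^-1)   [inverse elimination on a] = x^3*y - x^2*z - 2*x*y + z
tr(a^-1 b a^-1 b^-2 a^-1) = tr(b^-1 a^-2 b a^-1)*tr(b) - tr(b^-1 a^-2 b a^-1 b)   [inverse elimination on b] = x^2*y^2*z - x^3*y - x*y^3 - x*y*z^2 + x^2*z + 3*x*y - z
tr(a b^2 a) = tr(b)*tr(a^2 b) - tr(a^2)   [square of b] = x*y*z - x^2 - y^2 + 2
and tr(a b^2 a b) = tr(b)*tr(a b a b) - tr(a b a)   [square of b] = y*z^2 - x*z - y
and tr(b^-1 a b^2 a) = tr(a b^2 a)*tr(b) - tr(a b^2 a b)   [inverse elimination on b] = x*y^2*z - x^2*y - y^3 - y*z^2 + x*z + 3*y
tr(b^2 a^-1 b^-1 a) = tr(b^-1 a b^2)*tr(a) - tr(b^-1 a b^2 a)   [inverse elimination on a] = -x*y^2*z + x^2*y + y^3 + y*z^2 - 3*y
tr(b a^-1 b^-1 a^-1 b) = tr(b^2 a^-1 b^-1)*tr(a) - tr(b^2 a^-1 b^-1 a)   [inverse elimination on a] = x*y^2*z - y^3 - y*z^2 - x*z + 3*y
and tr(b a b) = tr(b)*tr(a b) - tr(a)   [square of b] = y*z - x
and tr(a b a b a) = tr(a)*tr(b a b a) - tr(b a b)   [square of a] = x*z^2 - y*z - x
next, tr(a b a b a b) = tr(b a)*tr(b a b a) - tr(b^-1 a^-1)   [split at a repeated b] = z^3 - 3*z
tr(b^-1 a b a b a) = tr(a b a b a)*tr(b) - tr(a b a b a b)   [inverse elimination on b] = x*y*z^2 - y^2*z - z^3 - x*y + 3*z
tr(b a b a^-1 b^-1 a) = tr(b^-1 a b a b)*tr(a) - tr(b^-1 a b a b a)   [inverse elimination on a] = -x*y*z^2 + x^2*z + y^2*z + z^3 - 3*z
and tr(b a^-1 b^-1 a^-1 b a) = tr(b a b a^-1 b^-1)*tr(a) - tr(b a b a^-1 b^-1 a)   [inverse elimination on a] = x*y*z^2 - x^2*z - y^2*z - z^3 + x*y + 3*z
and tr(b^-1 a^-1 b a^-1 b a^-1) = tr(b a^-1 b^-1 a^-1 b)*tr(a) - tr(b a^-1 b^-1 a^-1 b a)   [inverse elimination on a] = x^2*y^2*z - x*y^3 - 2*x*y*z^2 + y^2*z + z^3 + 2*x*y - 3*z
tr(b^2) = tr(b)*tr(b) - tr(1)   [square of b] = y^2 - 2
tr(b^2 a^-1) = tr(b^2)*tr(a) - tr(b^2 a)   [inverse elimination on a] = x*y^2 - y*z - x
and tr(b a^-2 b) = tr(b^2 a^-1)*tr(a) - tr(b^2)   [inverse elimination on a] = x^2*y^2 - x*y*z - x^2 - y^2 + 2
tr(a^-1 b a b) = tr(b a b)*tr(a) - tr(b a b a)   [inverse elimination on a] = x*y*z - x^2 - z^2 + 2
tr(b a^-2 b a) = tr(a^-1 b a b)*tr(a) - tr(a^-1 b a b a)   [inverse elimination on a] = x^2*y*z - x^3 - x*z^2 - y*z + 3*x
and tr(a^-1 b a^-1 b a^-1) = tr(b a^-2 b)*tr(a) - tr(b a^-2 b a)   [inverse elimination on a] = x^3*y^2 - 2*x^2*y*z - x*y^2 + x*z^2 + y*z - x
tr(a^-1 b a^-1 b^-2 a^-1 b) = tr(b^-1 a^-1 b a^-1 b a^-1)*tr(b) - tr(b^-1 a^-1 b a^-1 b a^-1 b)   [inverse elimination on b] = x^2*y^3*z - x^3*y^2 - x*y^4 - 2*x*y^2*z^2 + 2*x^2*y*z + y^3*z + y*z^3 + 3*x*y^2 - x*z^2 - 4*y*z + x
tr(b^-2 a^-1 b^-1 a^-1 b a^-1) = tr(a^-1 b a^-1 b^-2 a^-1)*tr(b) - tr(a^-1 b a^-1 b^-2 a^-1 b)   [inverse elimination on b] = x*y^2*z^2 - x^2*y*z - y^3*z - y*z^3 + x*z^2 + 3*y*z - x
tr(a^-1 b^-1 a^-1 b a^-2 b^-2) = tr(b^-2 a^-1 b^-1 a^-1 b a^-1)*tr(a) - tr(b^-2 a^-1 b^-1 a^-1 b)   [inverse elimination on a] = x^2*y^2*z^2 - x^3*y*z - x*y^3*z - x*y*z^3 + x^2*z^2 + 3*x*y*z - x^2 - z^2 + 2
and tr(a^-1 b a^-2 b^-1) = tr(a^-1 b^-1 a^-1 b)*tr(a) - tr(a^-1 b^-1 a^-1 b a)   [inverse elimination on a] = x^2*y*z - x*y^2 - x*z^2 + x
tr(b^-1 a^-1 b a^-2 b^-1) = tr(a^-1 b a^-2 b^-1)*tr(b) - tr(a^-1 b a^-2)   [inverse elimination on b] = x^2*y^2*z - x^3*y - x*y^3 - x*y*z^2 + x^2*z + 3*x*y - z
and tr(b a^-2 b^-1 a b) = tr(a^-1 b^-1 a b^2)*tr(a) - tr(a^-1 b^-1 a b^2 a)   [inverse elimination on a] = -x^2*y^2*z + x^3*y + x*y^3 + x*y*z^2 - 3*x*y - z
tr(b a^-2 b^-1 a b a) = tr(a^-1 b^-1 a b a b)*tr(a) - tr(a^-1 b^-1 a b a b a)   [inverse elimination on a] = -x^2*y*z^2 + x^3*z + x*y^2*z + x*z^3 - 4*x*z + y
and tr(a^-1 b a^-2 b^-1 a b) = tr(b a^-2 b^-1 a b)*tr(a) - tr(b a^-2 b^-1 a b a)   [inverse elimination on a] = -x^3*y^2*z + x^4*y + x^2*y^3 + 2*x^2*y*z^2 - x^3*z - x*y^2*z - x*z^3 - 3*x^2*y + 3*x*z - y
and tr(b^-1 a^-1 b a^-2 b^-1 a) = tr(a^-1 b a^-2 b^-1 a)*tr(b) - tr(a^-1 b a^-2 b^-1 a b)   [inverse elimination on b] = x^3*y^2*z - x^4*y - x^2*y^3 - 2*x^2*y*z^2 + x^3*z + x*y^2*z + x*z^3 + 4*x^2*y - 3*x*z - y
and tr(a^-1 b^-1 a^-1 b a^-2 b^-1) = tr(b^-1 a^-1 b a^-2 b^-1)*tr(a) - tr(b^-1 a^-1 b a^-2 b^-1 a)   [inverse elimination on a] = x^2*y*z^2 - x*y^2*z - x*z^3 - x^2*y + 2*x*z + y
next, tr(a^-2 b^-3 a^-1 b^-1 a^-1 b) = tr(a^-1 b^-1 a^-1 b a^-2 b^-2)*tr(b) - tr(a^-1 b^-1 a^-1 b a^-2 b^-1)   [inverse elimination on b] = x^2*y^3*z^2 - x^3*y^2*z - x*y^4*z - x*y^2*z^3 + 4*x*y^2*z + x*z^3 - y*z^2 - 2*x*z + y
tr(a^-1 b a^-1 b^-3 a^-1) = tr(b^-2 a^-2 b a^-1)*tr(b) - tr(b^-2 a^-2 b a^-1 b)   [inverse elimination on b] = x^2*y^3*z - x^3*y^2 - x*y^4 - x*y^2*z^2 + 4*x*y^2 + x*z^2 - y*z - x
and tr(a^-1 b a^-1 b^-3 a^-1 b) = tr(b^-1 a^-1 b a^-1 b a^-1 b^-1)*tr(b) - tr(b^-1 a^-1 b a^-1 b a^-1)   [inverse elimination on b] = x^2*y^4*z - x^3*y^3 - x*y^5 - 2*x*y^3*z^2 + x^2*y^2*z + y^4*z + y^2*z^3 + 4*x*y^3 + x*y*z^2 - 5*y^2*z - z^3 - x*y + 3*z
tr(a^-1 b^-3 a^-1 b^-1 a^-1 b) = tr(a^-1 b a^-1 b^-3 a^-1)*tr(b) - tr(a^-1 b a^-1 b^-3 a^-1 b)   [inverse elimination on b] = x*y^3*z^2 - x^2*y^2*z - y^4*z - y^2*z^3 + 4*y^2*z + z^3 - 3*z
tr(b a^-3 b^-3 a^-1 b^-1 a^-1) = tr(a^-2 b^-3 a^-1 b^-1 a^-1 b)*tr(a) - tr(a^-2 b^-3 a^-1 b^-1 a^-1 b a)   [inverse elimination on a] = x^3*y^3*z^2 - x^4*y^2*z - x^2*y^4*z - x^2*y^2*z^3 - x*y^3*z^2 + 5*x^2*y^2*z + x^2*z^3 + y^4*z + y^2*z^3 - x*y*z^2 - 2*x^2*z - 4*y^2*z - z^3 + x*y + 3*z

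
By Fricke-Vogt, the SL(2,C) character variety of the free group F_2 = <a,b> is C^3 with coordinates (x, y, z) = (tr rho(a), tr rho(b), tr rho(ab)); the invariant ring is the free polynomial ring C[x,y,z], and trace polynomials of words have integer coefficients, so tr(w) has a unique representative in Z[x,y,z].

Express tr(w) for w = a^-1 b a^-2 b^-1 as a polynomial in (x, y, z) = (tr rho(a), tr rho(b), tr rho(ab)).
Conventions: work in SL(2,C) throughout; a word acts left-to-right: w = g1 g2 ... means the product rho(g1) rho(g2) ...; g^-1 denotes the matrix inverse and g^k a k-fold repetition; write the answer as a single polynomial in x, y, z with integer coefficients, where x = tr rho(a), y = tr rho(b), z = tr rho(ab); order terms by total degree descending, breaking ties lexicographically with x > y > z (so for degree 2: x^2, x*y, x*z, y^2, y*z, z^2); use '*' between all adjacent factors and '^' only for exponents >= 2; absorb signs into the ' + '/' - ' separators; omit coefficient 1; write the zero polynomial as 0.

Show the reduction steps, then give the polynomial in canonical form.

tr(a^-1 b) = tr(b)*tr(a) - tr(b a) = x*y - z
tr(a^-1 b a^-1) = tr(a^-1 b)*tr(a) - tr(a^-1 b a) = x^2*y - x*z - y
tr(b^2) = tr(b)*tr(b) - tr(1) = y^2 - 2
tr(b^2 a) = tr(b)*tr(a b) - tr(a) = y*z - x
tr(b a^-1 b) = tr(b^2)*tr(a) - tr(b^2 a) = x*y^2 - y*z - x
tr(b a b a) = tr(a b)*tr(a b) - tr(1) = z^2 - 2
tr(b a^-1 b a) = tr(b a b)*tr(a) - tr(b a b a) = x*y*z - x^2 - z^2 + 2
tr(a^-1 b a^-1 b) = tr(b a^-1 b)*tr(a) - tr(b a^-1 b a) = x^2*y^2 - 2*x*y*z + z^2 - 2
tr(b^-1 a^-1 b a^-1) = tr(a^-1 b a^-1)*tr(b) - tr(a^-1 b a^-1 b) = x*y*z - y^2 - z^2 + 2
tr(a^-1 b a^-2 b^-1) = tr(b^-1 a^-1 b a^-1)*tr(a) - tr(b^-1 a^-1 b) = x^2*y*z - x*y^2 - x*z^2 + x

x^2*y*z - x*y^2 - x*z^2 + x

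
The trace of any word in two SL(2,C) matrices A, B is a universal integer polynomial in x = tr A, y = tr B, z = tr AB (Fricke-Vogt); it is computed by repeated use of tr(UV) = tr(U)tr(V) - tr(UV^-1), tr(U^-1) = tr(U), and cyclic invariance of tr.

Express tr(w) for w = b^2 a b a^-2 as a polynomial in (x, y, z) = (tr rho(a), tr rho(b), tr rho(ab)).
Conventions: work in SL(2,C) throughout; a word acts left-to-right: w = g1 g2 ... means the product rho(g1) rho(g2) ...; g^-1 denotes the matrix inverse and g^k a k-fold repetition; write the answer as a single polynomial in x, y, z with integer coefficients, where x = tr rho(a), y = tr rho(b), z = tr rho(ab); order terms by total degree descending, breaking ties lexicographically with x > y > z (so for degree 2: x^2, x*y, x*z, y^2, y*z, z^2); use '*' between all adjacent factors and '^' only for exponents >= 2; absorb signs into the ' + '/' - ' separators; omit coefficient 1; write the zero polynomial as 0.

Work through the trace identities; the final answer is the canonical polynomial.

trace(b a b) = trace(b) * trace(a b) - trace(a)  (reduce the b square) = y*z - x
trace(b^2 a b) = trace(b) * trace(b a b) - trace(b a)  (reduce the b square) = y^2*z - x*y - z
trace(a b a b) = trace(b a) * trace(b a) - trace(1)  (split on b) = z^2 - 2
trace(a b a) = trace(a) * trace(b a) - trace(b)  (reduce the a square) = x*z - y
trace(b^2 a b a) = trace(b) * trace(a b a b) - trace(a b a)  (reduce the b square) = y*z^2 - x*z - y
trace(b^2 a b a^-1) = trace(b^2 a b) * trace(a) - trace(b^2 a b a)  (eliminate a^-1) = x*y^2*z - x^2*y - y*z^2 + y
trace(b^2 a b a^-2) = trace(b^2 a b a^-1) * trace(a) - trace(b^2 a b)  (eliminate a^-1) = x^2*y^2*z - x^3*y - x*y*z^2 - y^2*z + 2*x*y + z

x^2*y^2*z - x^3*y - x*y*z^2 - y^2*z + 2*x*y + z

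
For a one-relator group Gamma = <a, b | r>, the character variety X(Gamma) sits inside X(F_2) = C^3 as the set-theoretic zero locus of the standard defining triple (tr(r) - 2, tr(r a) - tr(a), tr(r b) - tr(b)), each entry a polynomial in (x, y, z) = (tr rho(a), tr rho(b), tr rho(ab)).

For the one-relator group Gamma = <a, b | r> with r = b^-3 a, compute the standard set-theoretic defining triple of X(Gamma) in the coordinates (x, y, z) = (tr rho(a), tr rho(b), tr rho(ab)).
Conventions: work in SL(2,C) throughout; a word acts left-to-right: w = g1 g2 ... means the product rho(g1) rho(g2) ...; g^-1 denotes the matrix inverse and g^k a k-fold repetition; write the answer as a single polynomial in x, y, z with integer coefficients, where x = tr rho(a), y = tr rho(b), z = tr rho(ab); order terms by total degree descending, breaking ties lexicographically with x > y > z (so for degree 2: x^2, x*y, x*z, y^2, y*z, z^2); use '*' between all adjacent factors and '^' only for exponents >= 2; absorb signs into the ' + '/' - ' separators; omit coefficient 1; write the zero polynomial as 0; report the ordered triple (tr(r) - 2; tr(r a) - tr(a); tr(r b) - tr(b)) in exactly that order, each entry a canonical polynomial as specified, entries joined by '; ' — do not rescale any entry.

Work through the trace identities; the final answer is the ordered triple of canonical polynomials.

x*y^3 - y^2*z - 2*x*y + z - 2; x^2*y^3 - x*y^2*z - 2*x^2*y - y^3 + x*z - x + 3*y; x*y^2 - y*z - x - y

tr(a b^-1) = tr(a) tr(b) - tr(a b) = x*y - z
apply: tr(b^-2 a) = tr(a b^-1) tr(b) - tr(a) = x*y^2 - y*z - x
use: tr(b^-3 a) = tr(b^-2 a) tr(b) - tr(b^-2 a b) = x*y^3 - y^2*z - 2*x*y + z
tr(a^2) = tr(a) tr(a) - tr(1)  (reduce the a square) = x^2 - 2
use: tr(a^2 b) = tr(a) tr(b a) - tr(b)  (reduce the a square) = x*z - y
tr(b^-1 a^2) = tr(a^2) tr(b) - tr(a^2 b)  (eliminate b^-1) = x^2*y - x*z - y
apply: tr(b^-2 a^2) = tr(b^-1 a^2) tr(b) - tr(b^-1 a^2 b)  (eliminate b^-1) = x^2*y^2 - x*y*z - x^2 - y^2 + 2
tr(b^-3 a^2) = tr(b^-2 a^2) tr(b) - tr(b^-2 a^2 b)  (eliminate b^-1) = x^2*y^3 - x*y^2*z - 2*x^2*y - y^3 + x*z + 3*y
assemble the triple (tr(r) - 2; tr(r a) - x; tr(r b) - y)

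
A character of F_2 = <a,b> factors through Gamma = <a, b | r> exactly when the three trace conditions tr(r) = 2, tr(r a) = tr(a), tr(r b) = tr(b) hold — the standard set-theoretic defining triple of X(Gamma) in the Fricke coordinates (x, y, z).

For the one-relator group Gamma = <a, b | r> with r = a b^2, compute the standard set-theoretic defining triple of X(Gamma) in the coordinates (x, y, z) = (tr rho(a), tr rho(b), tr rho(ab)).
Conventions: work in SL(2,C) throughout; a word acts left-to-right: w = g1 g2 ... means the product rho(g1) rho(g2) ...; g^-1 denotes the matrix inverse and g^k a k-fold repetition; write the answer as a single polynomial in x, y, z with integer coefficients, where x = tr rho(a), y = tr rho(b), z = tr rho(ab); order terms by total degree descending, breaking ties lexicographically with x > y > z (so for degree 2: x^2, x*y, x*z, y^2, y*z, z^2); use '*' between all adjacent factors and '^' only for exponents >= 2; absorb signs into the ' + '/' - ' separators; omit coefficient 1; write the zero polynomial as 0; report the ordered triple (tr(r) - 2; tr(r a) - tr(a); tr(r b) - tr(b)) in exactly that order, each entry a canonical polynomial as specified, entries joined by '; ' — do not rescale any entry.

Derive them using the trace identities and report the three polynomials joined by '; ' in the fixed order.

y*z - x - 2; x*y*z - x^2 - y^2 - x + 2; y^2*z - x*y - y - z

trace(a b^2) = trace(b) * trace(a b) - trace(a)  (reduce the b square) = y*z - x
trace(a^2 b) = trace(a) * trace(b a) - trace(b)   [square of a] = x*z - y
trace(a^2) = trace(a) * trace(a) - trace(1)   [square of a] = x^2 - 2
trace(a b^2 a) = trace(b) * trace(a^2 b) - trace(a^2)   [square of b] = x*y*z - x^2 - y^2 + 2
trace(a b^3) = trace(b) * trace(b a b) - trace(b a)  (reduce the b square) = y^2*z - x*y - z
assemble the triple (trace(r) - 2; trace(r a) - x; trace(r b) - y)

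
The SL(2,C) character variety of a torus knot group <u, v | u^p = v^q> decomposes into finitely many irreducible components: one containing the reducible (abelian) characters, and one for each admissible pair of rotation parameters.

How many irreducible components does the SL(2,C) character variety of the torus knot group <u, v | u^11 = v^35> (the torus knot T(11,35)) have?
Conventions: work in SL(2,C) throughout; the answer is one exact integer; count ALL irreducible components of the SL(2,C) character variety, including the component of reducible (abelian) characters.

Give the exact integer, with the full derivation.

171

For T(11,35): irreducibility forces the central element u^11 = v^35 to one of +I, -I.
This locks tr(u) to 2*cos(pi*alpha/11), alpha in 1..10, and tr(v) to 2*cos(pi*beta/35), beta in 1..34, on each component of irreducible characters.
u^11 = (-1)^alpha I and v^35 = (-1)^beta I must agree, so alpha and beta have equal parity.
Enumerate parity-matched pairs: 5*17 odd-odd plus 5*17 even-even gives 170.
Total: 170 irreducible-character components + 1 reducible (abelian) component = 171.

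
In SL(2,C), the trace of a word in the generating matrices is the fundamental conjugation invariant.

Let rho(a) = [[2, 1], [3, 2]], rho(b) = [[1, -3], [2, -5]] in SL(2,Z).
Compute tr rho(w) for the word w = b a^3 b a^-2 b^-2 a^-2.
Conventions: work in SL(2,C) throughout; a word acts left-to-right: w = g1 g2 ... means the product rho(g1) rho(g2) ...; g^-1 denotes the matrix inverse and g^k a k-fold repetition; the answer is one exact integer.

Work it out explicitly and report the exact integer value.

rho(b) = [[1, -3], [2, -5]]
... * rho(a) = [[2, 1], [3, 2]]  ->  [[-7, -5], [-11, -8]]
... * rho(a) = [[2, 1], [3, 2]]  ->  [[-29, -17], [-46, -27]]
... * rho(a) = [[2, 1], [3, 2]]  ->  [[-109, -63], [-173, -100]]
... * rho(b) = [[1, -3], [2, -5]]  ->  [[-235, 642], [-373, 1019]]
... * rho(a^-1) = [[2, -1], [-3, 2]]  ->  [[-2396, 1519], [-3803, 2411]]
... * rho(a^-1) = [[2, -1], [-3, 2]]  ->  [[-9349, 5434], [-14839, 8625]]
... * rho(b^-1) = [[-5, 3], [-2, 1]]  ->  [[35877, -22613], [56945, -35892]]
... * rho(b^-1) = [[-5, 3], [-2, 1]]  ->  [[-134159, 85018], [-212941, 134943]]
... * rho(a^-1) = [[2, -1], [-3, 2]]  ->  [[-523372, 304195], [-830711, 482827]]
... * rho(a^-1) = [[2, -1], [-3, 2]]  ->  [[-1959329, 1131762], [-3109903, 1796365]]
tr = -1959329 + 1796365 = -162964

-162964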